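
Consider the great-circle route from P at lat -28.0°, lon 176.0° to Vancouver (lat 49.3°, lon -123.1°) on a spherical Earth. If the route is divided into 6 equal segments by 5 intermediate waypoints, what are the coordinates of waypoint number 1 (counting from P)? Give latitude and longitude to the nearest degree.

≈ lat -15°, lon -175°

Convert each endpoint to a unit vector on the sphere (x = cos φ cos λ, y = cos φ sin λ, z = sin φ).
The central angle between the endpoints is δ = arccos(p₁·p₂) ≈ 1.647 rad (94.4°).
Interpolate at f = 1/6 with slerp weights a = sin((1−f)δ)/sin δ ≈ 0.983, b = sin(fδ)/sin δ ≈ 0.272.
p = a·p₁ + b·p₂ ≈ (-0.963, -0.088, -0.256); φ = arcsin(p_z) ≈ -14.80°, λ = atan2(p_y, p_x) ≈ -174.78°.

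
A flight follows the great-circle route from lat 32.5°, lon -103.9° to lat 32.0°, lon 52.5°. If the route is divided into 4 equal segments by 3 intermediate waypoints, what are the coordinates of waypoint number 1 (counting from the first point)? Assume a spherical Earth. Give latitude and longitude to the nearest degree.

Write both endpoints as unit vectors p₁, p₂ with components (cos φ cos λ, cos φ sin λ, sin φ).
The central angle between the endpoints is δ = arccos(p₁·p₂) ≈ 1.951 rad (111.8°).
Interpolate at f = 1/4 with slerp weights a = sin((1−f)δ)/sin δ ≈ 1.070, b = sin(fδ)/sin δ ≈ 0.504.
p = a·p₁ + b·p₂ ≈ (0.044, -0.537, 0.842); φ = arcsin(p_z) ≈ 57.40°, λ = atan2(p_y, p_x) ≈ -85.36°.

≈ lat 57°, lon -85°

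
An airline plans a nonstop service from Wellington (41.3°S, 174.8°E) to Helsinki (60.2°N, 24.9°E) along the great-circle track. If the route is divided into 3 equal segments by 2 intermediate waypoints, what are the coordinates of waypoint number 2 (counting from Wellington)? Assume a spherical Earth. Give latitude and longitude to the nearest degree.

≈ (49°N, 119°E)

Write both endpoints as unit vectors p₁, p₂ with components (cos φ cos λ, cos φ sin λ, sin φ).
The central angle between the endpoints is δ = arccos(p₁·p₂) ≈ 2.681 rad (153.6°).
Interpolate at f = 2/3 with slerp weights a = sin((1−f)δ)/sin δ ≈ 1.753, b = sin(fδ)/sin δ ≈ 2.197.
p = a·p₁ + b·p₂ ≈ (-0.321, 0.579, 0.749); φ = arcsin(p_z) ≈ 48.53°, λ = atan2(p_y, p_x) ≈ 119.02°.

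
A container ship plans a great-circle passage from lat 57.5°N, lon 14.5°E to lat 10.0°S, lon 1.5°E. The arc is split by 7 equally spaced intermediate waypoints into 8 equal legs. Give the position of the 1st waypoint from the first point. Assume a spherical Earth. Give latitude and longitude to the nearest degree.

The haversine formula gives a central angle δ ≈ 1.193 rad (68.3°) between the endpoints.
Interpolate at f = 1/8 with slerp weights a = sin((1−f)δ)/sin δ ≈ 0.930, b = sin(fδ)/sin δ ≈ 0.160.
p = a·p₁ + b·p₂ ≈ (0.641, 0.129, 0.757); φ = arcsin(p_z) ≈ 49.16°, λ = atan2(p_y, p_x) ≈ 11.40°.

≈ lat 49°N, lon 11°E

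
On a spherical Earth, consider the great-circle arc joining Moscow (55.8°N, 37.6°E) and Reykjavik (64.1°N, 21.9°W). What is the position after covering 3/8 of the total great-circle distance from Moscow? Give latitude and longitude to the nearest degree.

≈ (62°N, 19°E)

Convert each endpoint to a unit vector on the sphere (x = cos φ cos λ, y = cos φ sin λ, z = sin φ).
The central angle between the endpoints is δ = arccos(p₁·p₂) ≈ 0.518 rad (29.7°).
Interpolate at f = 3/8 with slerp weights a = sin((1−f)δ)/sin δ ≈ 0.643, b = sin(fδ)/sin δ ≈ 0.390.
p = a·p₁ + b·p₂ ≈ (0.444, 0.157, 0.882); φ = arcsin(p_z) ≈ 61.90°, λ = atan2(p_y, p_x) ≈ 19.45°.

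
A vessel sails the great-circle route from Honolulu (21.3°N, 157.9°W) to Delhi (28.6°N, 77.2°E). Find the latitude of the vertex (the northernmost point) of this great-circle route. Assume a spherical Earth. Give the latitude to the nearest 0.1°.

≈ 45.4°N

The great circle lies in the plane with unit normal n̂ = (p₁ × p₂)/|p₁ × p₂|.
Here n̂_z ≈ -0.702; the vertex latitude is φ_max = arccos|n̂_z| ≈ 45.4°.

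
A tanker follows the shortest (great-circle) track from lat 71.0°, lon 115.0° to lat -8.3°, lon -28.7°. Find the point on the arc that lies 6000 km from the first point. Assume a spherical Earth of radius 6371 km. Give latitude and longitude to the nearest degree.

The haversine formula gives a central angle δ ≈ 1.978 rad (113.3°) between the endpoints. The total great-circle distance is δ·R ≈ 1.978 × 6371 ≈ 12602 km, so the target fraction is f = 6000/12602 ≈ 0.476.
Interpolate at f ≈ 0.476 with slerp weights a = sin((1−f)δ)/sin δ ≈ 0.937, b = sin(fδ)/sin δ ≈ 0.881.
p = a·p₁ + b·p₂ ≈ (0.635, -0.142, 0.759); φ = arcsin(p_z) ≈ 49.38°, λ = atan2(p_y, p_x) ≈ -12.59°.

≈ lat 49°, lon -13°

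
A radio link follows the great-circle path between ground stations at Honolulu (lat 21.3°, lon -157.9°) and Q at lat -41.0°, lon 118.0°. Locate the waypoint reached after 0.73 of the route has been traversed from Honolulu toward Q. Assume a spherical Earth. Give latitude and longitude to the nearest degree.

≈ lat -28°, lon 147°

From cos δ = sin φ₁ sin φ₂ + cos φ₁ cos φ₂ cos Δλ, the central angle is δ ≈ 1.738 rad (99.6°).
Interpolate at f = 0.73 with slerp weights a = sin((1−f)δ)/sin δ ≈ 0.458, b = sin(fδ)/sin δ ≈ 0.968.
p = a·p₁ + b·p₂ ≈ (-0.739, 0.484, -0.469); φ = arcsin(p_z) ≈ -27.94°, λ = atan2(p_y, p_x) ≈ 146.75°.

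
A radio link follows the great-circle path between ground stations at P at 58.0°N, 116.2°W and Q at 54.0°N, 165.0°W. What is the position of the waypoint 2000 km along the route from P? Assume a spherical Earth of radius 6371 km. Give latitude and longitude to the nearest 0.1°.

Write both endpoints as unit vectors p₁, p₂ with components (cos φ cos λ, cos φ sin λ, sin φ).
The central angle between the endpoints is δ = arccos(p₁·p₂) ≈ 0.471 rad (27.0°). The total great-circle distance is δ·R ≈ 0.471 × 6371 ≈ 2999 km, so the target fraction is f = 2000/2999 ≈ 0.667.
Interpolate at f ≈ 0.667 with slerp weights a = sin((1−f)δ)/sin δ ≈ 0.344, b = sin(fδ)/sin δ ≈ 0.681.
p = a·p₁ + b·p₂ ≈ (-0.467, -0.267, 0.843); φ = arcsin(p_z) ≈ 57.44°, λ = atan2(p_y, p_x) ≈ -150.22°.

≈ 57.4°N, 150.2°W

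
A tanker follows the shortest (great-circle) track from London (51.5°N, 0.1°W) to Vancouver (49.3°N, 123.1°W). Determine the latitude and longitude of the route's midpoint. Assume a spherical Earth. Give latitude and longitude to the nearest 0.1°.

From cos δ = sin φ₁ sin φ₂ + cos φ₁ cos φ₂ cos Δλ, the central angle is δ ≈ 1.189 rad (68.1°).
Interpolate at f = 1/2 with slerp weights a = sin((1−f)δ)/sin δ ≈ 0.604, b = sin(fδ)/sin δ ≈ 0.604.
p = a·p₁ + b·p₂ ≈ (0.161, -0.330, 0.930); φ = arcsin(p_z) ≈ 68.44°, λ = atan2(p_y, p_x) ≈ -64.05°.

≈ 68.4°N, 64.0°W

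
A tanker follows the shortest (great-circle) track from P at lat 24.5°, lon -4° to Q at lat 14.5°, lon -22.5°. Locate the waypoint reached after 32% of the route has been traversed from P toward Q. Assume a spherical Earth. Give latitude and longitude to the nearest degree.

≈ lat 22°, lon -10°

Convert each endpoint to a unit vector on the sphere (x = cos φ cos λ, y = cos φ sin λ, z = sin φ).
The central angle between the endpoints is δ = arccos(p₁·p₂) ≈ 0.350 rad (20.1°).
Interpolate at f = 0.32 with slerp weights a = sin((1−f)δ)/sin δ ≈ 0.688, b = sin(fδ)/sin δ ≈ 0.326.
p = a·p₁ + b·p₂ ≈ (0.916, -0.164, 0.367); φ = arcsin(p_z) ≈ 21.51°, λ = atan2(p_y, p_x) ≈ -10.18°.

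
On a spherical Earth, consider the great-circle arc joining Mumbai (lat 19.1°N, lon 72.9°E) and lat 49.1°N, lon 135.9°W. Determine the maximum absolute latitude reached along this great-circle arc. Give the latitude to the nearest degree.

≈ 72°N

The great circle lies in the plane with unit normal n̂ = (p₁ × p₂)/|p₁ × p₂|.
Here n̂_z ≈ +0.312; the vertex latitude is φ_max = arccos|n̂_z| ≈ 71.8°.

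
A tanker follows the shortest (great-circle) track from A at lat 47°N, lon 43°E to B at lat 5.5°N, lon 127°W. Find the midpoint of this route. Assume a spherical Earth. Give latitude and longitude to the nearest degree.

From cos δ = sin φ₁ sin φ₂ + cos φ₁ cos φ₂ cos Δλ, the central angle is δ ≈ 2.212 rad (126.8°).
Interpolate at f = 1/2 with slerp weights a = sin((1−f)δ)/sin δ ≈ 1.116, b = sin(fδ)/sin δ ≈ 1.116.
p = a·p₁ + b·p₂ ≈ (-0.112, -0.368, 0.923); φ = arcsin(p_z) ≈ 67.38°, λ = atan2(p_y, p_x) ≈ -106.91°.

≈ lat 67°N, lon 107°W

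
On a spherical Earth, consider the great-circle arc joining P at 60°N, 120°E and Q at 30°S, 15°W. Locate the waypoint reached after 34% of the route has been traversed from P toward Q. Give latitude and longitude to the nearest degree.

≈ 48°N, 37°E

Convert each endpoint to a unit vector on the sphere (x = cos φ cos λ, y = cos φ sin λ, z = sin φ).
The central angle between the endpoints is δ = arccos(p₁·p₂) ≈ 2.403 rad (137.7°).
Interpolate at f = 0.34 with slerp weights a = sin((1−f)δ)/sin δ ≈ 1.485, b = sin(fδ)/sin δ ≈ 1.082.
p = a·p₁ + b·p₂ ≈ (0.534, 0.400, 0.745); φ = arcsin(p_z) ≈ 48.12°, λ = atan2(p_y, p_x) ≈ 36.83°.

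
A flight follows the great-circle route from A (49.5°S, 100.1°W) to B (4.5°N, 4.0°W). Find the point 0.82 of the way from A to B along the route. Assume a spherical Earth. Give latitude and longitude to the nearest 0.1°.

Convert each endpoint to a unit vector on the sphere (x = cos φ cos λ, y = cos φ sin λ, z = sin φ).
The central angle between the endpoints is δ = arccos(p₁·p₂) ≈ 1.700 rad (97.4°).
Interpolate at f = 0.82 with slerp weights a = sin((1−f)δ)/sin δ ≈ 0.304, b = sin(fδ)/sin δ ≈ 0.993.
p = a·p₁ + b·p₂ ≈ (0.953, -0.263, -0.153); φ = arcsin(p_z) ≈ -8.80°, λ = atan2(p_y, p_x) ≈ -15.45°.

≈ (8.8°S, 15.4°W)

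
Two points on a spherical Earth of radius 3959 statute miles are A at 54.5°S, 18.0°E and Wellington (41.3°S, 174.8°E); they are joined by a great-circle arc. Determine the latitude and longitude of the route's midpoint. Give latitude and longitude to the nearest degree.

Write both endpoints as unit vectors p₁, p₂ with components (cos φ cos λ, cos φ sin λ, sin φ).
The central angle between the endpoints is δ = arccos(p₁·p₂) ≈ 1.434 rad (82.2°).
Interpolate at f = 1/2 with slerp weights a = sin((1−f)δ)/sin δ ≈ 0.663, b = sin(fδ)/sin δ ≈ 0.663.
p = a·p₁ + b·p₂ ≈ (-0.130, 0.164, -0.978); φ = arcsin(p_z) ≈ -77.91°, λ = atan2(p_y, p_x) ≈ 128.36°.

≈ 78°S, 128°E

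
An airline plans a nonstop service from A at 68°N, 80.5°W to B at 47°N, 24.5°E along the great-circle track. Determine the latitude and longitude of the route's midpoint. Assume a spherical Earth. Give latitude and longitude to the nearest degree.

From cos δ = sin φ₁ sin φ₂ + cos φ₁ cos φ₂ cos Δλ, the central angle is δ ≈ 0.912 rad (52.3°).
Interpolate at f = 1/2 with slerp weights a = sin((1−f)δ)/sin δ ≈ 0.557, b = sin(fδ)/sin δ ≈ 0.557.
p = a·p₁ + b·p₂ ≈ (0.380, -0.048, 0.924); φ = arcsin(p_z) ≈ 67.47°, λ = atan2(p_y, p_x) ≈ -7.24°.

≈ 67°N, 7°W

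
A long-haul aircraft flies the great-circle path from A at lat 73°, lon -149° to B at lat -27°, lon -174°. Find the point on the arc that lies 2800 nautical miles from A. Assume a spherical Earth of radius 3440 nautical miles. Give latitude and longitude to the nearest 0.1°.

Write both endpoints as unit vectors p₁, p₂ with components (cos φ cos λ, cos φ sin λ, sin φ).
The central angle between the endpoints is δ = arccos(p₁·p₂) ≈ 1.770 rad (101.4°). The total great-circle distance is δ·R ≈ 1.770 × 3440 ≈ 6089 nmi, so the target fraction is f = 2800/6089 ≈ 0.460.
Interpolate at f ≈ 0.460 with slerp weights a = sin((1−f)δ)/sin δ ≈ 0.834, b = sin(fδ)/sin δ ≈ 0.742.
p = a·p₁ + b·p₂ ≈ (-0.866, -0.195, 0.460); φ = arcsin(p_z) ≈ 27.41°, λ = atan2(p_y, p_x) ≈ -167.34°.

≈ lat 27.4°, lon -167.3°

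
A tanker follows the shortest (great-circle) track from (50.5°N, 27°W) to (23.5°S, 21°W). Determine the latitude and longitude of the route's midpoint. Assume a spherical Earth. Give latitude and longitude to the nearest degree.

Convert each endpoint to a unit vector on the sphere (x = cos φ cos λ, y = cos φ sin λ, z = sin φ).
The central angle between the endpoints is δ = arccos(p₁·p₂) ≈ 1.295 rad (74.2°).
Interpolate at f = 1/2 with slerp weights a = sin((1−f)δ)/sin δ ≈ 0.627, b = sin(fδ)/sin δ ≈ 0.627.
p = a·p₁ + b·p₂ ≈ (0.892, -0.387, 0.234); φ = arcsin(p_z) ≈ 13.52°, λ = atan2(p_y, p_x) ≈ -23.46°.

≈ (14°N, 23°W)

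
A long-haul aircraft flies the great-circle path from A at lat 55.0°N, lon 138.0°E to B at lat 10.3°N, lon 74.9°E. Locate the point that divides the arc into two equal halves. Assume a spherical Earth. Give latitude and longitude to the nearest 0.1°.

Write both endpoints as unit vectors p₁, p₂ with components (cos φ cos λ, cos φ sin λ, sin φ).
The central angle between the endpoints is δ = arccos(p₁·p₂) ≈ 1.157 rad (66.3°).
Interpolate at f = 1/2 with slerp weights a = sin((1−f)δ)/sin δ ≈ 0.597, b = sin(fδ)/sin δ ≈ 0.597.
p = a·p₁ + b·p₂ ≈ (-0.101, 0.797, 0.596); φ = arcsin(p_z) ≈ 36.58°, λ = atan2(p_y, p_x) ≈ 97.26°.

≈ lat 36.6°N, lon 97.3°E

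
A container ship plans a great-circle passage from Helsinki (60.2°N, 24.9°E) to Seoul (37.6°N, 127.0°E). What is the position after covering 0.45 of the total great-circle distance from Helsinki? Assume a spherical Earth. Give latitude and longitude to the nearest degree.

Convert each endpoint to a unit vector on the sphere (x = cos φ cos λ, y = cos φ sin λ, z = sin φ).
The central angle between the endpoints is δ = arccos(p₁·p₂) ≈ 1.107 rad (63.5°).
Interpolate at f = 0.45 with slerp weights a = sin((1−f)δ)/sin δ ≈ 0.640, b = sin(fδ)/sin δ ≈ 0.534.
p = a·p₁ + b·p₂ ≈ (0.034, 0.472, 0.881); φ = arcsin(p_z) ≈ 61.76°, λ = atan2(p_y, p_x) ≈ 85.94°.

≈ 62°N, 86°E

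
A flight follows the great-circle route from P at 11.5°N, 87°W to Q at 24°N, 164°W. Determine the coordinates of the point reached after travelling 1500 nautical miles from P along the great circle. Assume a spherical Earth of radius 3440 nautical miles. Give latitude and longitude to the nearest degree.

≈ 20°N, 112°W

Convert each endpoint to a unit vector on the sphere (x = cos φ cos λ, y = cos φ sin λ, z = sin φ).
The central angle between the endpoints is δ = arccos(p₁·p₂) ≈ 1.284 rad (73.6°). The total great-circle distance is δ·R ≈ 1.284 × 3440 ≈ 4418 nmi, so the target fraction is f = 1500/4418 ≈ 0.339.
Interpolate at f ≈ 0.339 with slerp weights a = sin((1−f)δ)/sin δ ≈ 0.782, b = sin(fδ)/sin δ ≈ 0.440.
p = a·p₁ + b·p₂ ≈ (-0.347, -0.876, 0.335); φ = arcsin(p_z) ≈ 19.57°, λ = atan2(p_y, p_x) ≈ -111.58°.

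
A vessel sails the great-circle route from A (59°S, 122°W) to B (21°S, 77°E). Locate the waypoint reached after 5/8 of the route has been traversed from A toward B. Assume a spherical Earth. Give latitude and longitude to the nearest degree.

From cos δ = sin φ₁ sin φ₂ + cos φ₁ cos φ₂ cos Δλ, the central angle is δ ≈ 1.719 rad (98.5°).
Interpolate at f = 5/8 with slerp weights a = sin((1−f)δ)/sin δ ≈ 0.607, b = sin(fδ)/sin δ ≈ 0.889.
p = a·p₁ + b·p₂ ≈ (0.021, 0.543, -0.839); φ = arcsin(p_z) ≈ -57.06°, λ = atan2(p_y, p_x) ≈ 87.80°.

≈ (57°S, 88°E)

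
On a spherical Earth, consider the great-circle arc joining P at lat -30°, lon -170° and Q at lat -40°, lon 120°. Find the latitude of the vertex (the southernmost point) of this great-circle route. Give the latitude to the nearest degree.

≈ -42°

The great circle lies in the plane with unit normal n̂ = (p₁ × p₂)/|p₁ × p₂|.
Here n̂_z ≈ -0.745; the vertex latitude is φ_max = arccos|n̂_z| ≈ 41.8°.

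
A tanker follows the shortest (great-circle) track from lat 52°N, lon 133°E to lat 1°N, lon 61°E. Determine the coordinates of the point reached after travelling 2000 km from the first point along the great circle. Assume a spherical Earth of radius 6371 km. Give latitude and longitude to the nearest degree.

The haversine formula gives a central angle δ ≈ 1.365 rad (78.2°) between the endpoints. The total great-circle distance is δ·R ≈ 1.365 × 6371 ≈ 8699 km, so the target fraction is f = 2000/8699 ≈ 0.230.
Interpolate at f ≈ 0.230 with slerp weights a = sin((1−f)δ)/sin δ ≈ 0.887, b = sin(fδ)/sin δ ≈ 0.315.
p = a·p₁ + b·p₂ ≈ (-0.219, 0.675, 0.704); φ = arcsin(p_z) ≈ 44.77°, λ = atan2(p_y, p_x) ≈ 108.01°.

≈ lat 45°N, lon 108°E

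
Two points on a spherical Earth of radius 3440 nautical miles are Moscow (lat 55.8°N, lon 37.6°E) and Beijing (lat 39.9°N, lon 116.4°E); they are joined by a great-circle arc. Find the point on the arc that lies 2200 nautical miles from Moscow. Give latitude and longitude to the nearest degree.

≈ lat 50°N, lon 100°E

From cos δ = sin φ₁ sin φ₂ + cos φ₁ cos φ₂ cos Δλ, the central angle is δ ≈ 0.909 rad (52.1°). The total great-circle distance is δ·R ≈ 0.909 × 3440 ≈ 3128 nmi, so the target fraction is f = 2200/3128 ≈ 0.703.
Interpolate at f ≈ 0.703 with slerp weights a = sin((1−f)δ)/sin δ ≈ 0.338, b = sin(fδ)/sin δ ≈ 0.756.
p = a·p₁ + b·p₂ ≈ (-0.108, 0.636, 0.765); φ = arcsin(p_z) ≈ 49.86°, λ = atan2(p_y, p_x) ≈ 99.61°.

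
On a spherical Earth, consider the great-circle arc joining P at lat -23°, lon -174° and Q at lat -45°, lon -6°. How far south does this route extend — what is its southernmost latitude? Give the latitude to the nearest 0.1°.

≈ -81.7°

The great circle lies in the plane with unit normal n̂ = (p₁ × p₂)/|p₁ × p₂|.
Here n̂_z ≈ +0.145; the vertex latitude is φ_max = arccos|n̂_z| ≈ 81.7°.
Check via Clairaut: cos φ_max = |cos φ₁| · sin C = cos(23.0°)·sin(170.9°) ≈ 0.145, again giving ≈ 81.7°.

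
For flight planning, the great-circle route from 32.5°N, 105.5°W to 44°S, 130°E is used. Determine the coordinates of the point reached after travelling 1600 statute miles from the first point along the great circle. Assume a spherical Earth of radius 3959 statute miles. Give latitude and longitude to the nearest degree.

The haversine formula gives a central angle δ ≈ 2.370 rad (135.8°) between the endpoints. The total great-circle distance is δ·R ≈ 2.370 × 3959 ≈ 9383 mi, so the target fraction is f = 1600/9383 ≈ 0.171.
Interpolate at f ≈ 0.171 with slerp weights a = sin((1−f)δ)/sin δ ≈ 1.324, b = sin(fδ)/sin δ ≈ 0.564.
p = a·p₁ + b·p₂ ≈ (-0.559, -0.765, 0.319); φ = arcsin(p_z) ≈ 18.63°, λ = atan2(p_y, p_x) ≈ -126.16°.

≈ 19°N, 126°W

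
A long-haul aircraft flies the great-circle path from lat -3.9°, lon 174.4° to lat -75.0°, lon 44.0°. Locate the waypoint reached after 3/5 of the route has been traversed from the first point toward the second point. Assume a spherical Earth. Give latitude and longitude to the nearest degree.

Convert each endpoint to a unit vector on the sphere (x = cos φ cos λ, y = cos φ sin λ, z = sin φ).
The central angle between the endpoints is δ = arccos(p₁·p₂) ≈ 1.673 rad (95.8°).
Interpolate at f = 3/5 with slerp weights a = sin((1−f)δ)/sin δ ≈ 0.623, b = sin(fδ)/sin δ ≈ 0.848.
p = a·p₁ + b·p₂ ≈ (-0.461, 0.213, -0.861); φ = arcsin(p_z) ≈ -59.46°, λ = atan2(p_y, p_x) ≈ 155.20°.

≈ lat -59°, lon 155°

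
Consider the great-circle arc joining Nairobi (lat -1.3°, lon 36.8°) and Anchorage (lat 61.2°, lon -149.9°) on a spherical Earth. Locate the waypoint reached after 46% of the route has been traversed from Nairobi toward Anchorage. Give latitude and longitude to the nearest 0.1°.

≈ lat 53.7°, lon 42.0°

Convert each endpoint to a unit vector on the sphere (x = cos φ cos λ, y = cos φ sin λ, z = sin φ).
The central angle between the endpoints is δ = arccos(p₁·p₂) ≈ 2.092 rad (119.9°).
Interpolate at f = 0.46 with slerp weights a = sin((1−f)δ)/sin δ ≈ 1.043, b = sin(fδ)/sin δ ≈ 0.946.
p = a·p₁ + b·p₂ ≈ (0.441, 0.396, 0.806); φ = arcsin(p_z) ≈ 53.68°, λ = atan2(p_y, p_x) ≈ 41.95°.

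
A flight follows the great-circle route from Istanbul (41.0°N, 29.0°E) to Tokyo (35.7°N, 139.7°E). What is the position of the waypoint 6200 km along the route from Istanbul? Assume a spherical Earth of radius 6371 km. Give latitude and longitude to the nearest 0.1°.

≈ 50.1°N, 111.9°E

Convert each endpoint to a unit vector on the sphere (x = cos φ cos λ, y = cos φ sin λ, z = sin φ).
The central angle between the endpoints is δ = arccos(p₁·p₂) ≈ 1.404 rad (80.4°). The total great-circle distance is δ·R ≈ 1.404 × 6371 ≈ 8944 km, so the target fraction is f = 6200/8944 ≈ 0.693.
Interpolate at f ≈ 0.693 with slerp weights a = sin((1−f)δ)/sin δ ≈ 0.423, b = sin(fδ)/sin δ ≈ 0.838.
p = a·p₁ + b·p₂ ≈ (-0.240, 0.595, 0.767); φ = arcsin(p_z) ≈ 50.08°, λ = atan2(p_y, p_x) ≈ 111.94°.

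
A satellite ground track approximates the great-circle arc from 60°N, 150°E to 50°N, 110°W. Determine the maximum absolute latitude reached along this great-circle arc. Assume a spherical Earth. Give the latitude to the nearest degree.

≈ 67°N

The great circle lies in the plane with unit normal n̂ = (p₁ × p₂)/|p₁ × p₂|.
Here n̂_z ≈ +0.399; the vertex latitude is φ_max = arccos|n̂_z| ≈ 66.5°.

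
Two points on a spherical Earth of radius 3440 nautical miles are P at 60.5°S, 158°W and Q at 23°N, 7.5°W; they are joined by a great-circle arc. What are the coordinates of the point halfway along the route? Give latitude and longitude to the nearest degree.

≈ 41°S, 34°W

Convert each endpoint to a unit vector on the sphere (x = cos φ cos λ, y = cos φ sin λ, z = sin φ).
The central angle between the endpoints is δ = arccos(p₁·p₂) ≈ 2.396 rad (137.3°).
Interpolate at f = 1/2 with slerp weights a = sin((1−f)δ)/sin δ ≈ 1.373, b = sin(fδ)/sin δ ≈ 1.373.
p = a·p₁ + b·p₂ ≈ (0.626, -0.418, -0.658); φ = arcsin(p_z) ≈ -41.17°, λ = atan2(p_y, p_x) ≈ -33.74°.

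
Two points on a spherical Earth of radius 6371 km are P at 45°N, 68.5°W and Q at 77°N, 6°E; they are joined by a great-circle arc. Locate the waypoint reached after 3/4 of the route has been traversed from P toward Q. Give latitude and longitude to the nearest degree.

From cos δ = sin φ₁ sin φ₂ + cos φ₁ cos φ₂ cos Δλ, the central angle is δ ≈ 0.750 rad (43.0°).
Interpolate at f = 3/4 with slerp weights a = sin((1−f)δ)/sin δ ≈ 0.273, b = sin(fδ)/sin δ ≈ 0.782.
p = a·p₁ + b·p₂ ≈ (0.246, -0.162, 0.956); φ = arcsin(p_z) ≈ 72.89°, λ = atan2(p_y, p_x) ≈ -33.30°.

≈ 73°N, 33°W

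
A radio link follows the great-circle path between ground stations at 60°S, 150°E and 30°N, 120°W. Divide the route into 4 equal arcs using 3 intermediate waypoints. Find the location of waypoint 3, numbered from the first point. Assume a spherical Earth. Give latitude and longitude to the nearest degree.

≈ 5°N, 136°W

The haversine formula gives a central angle δ ≈ 2.019 rad (115.7°) between the endpoints.
Interpolate at f = 3/4 with slerp weights a = sin((1−f)δ)/sin δ ≈ 0.536, b = sin(fδ)/sin δ ≈ 1.108.
p = a·p₁ + b·p₂ ≈ (-0.712, -0.697, 0.089); φ = arcsin(p_z) ≈ 5.12°, λ = atan2(p_y, p_x) ≈ -135.62°.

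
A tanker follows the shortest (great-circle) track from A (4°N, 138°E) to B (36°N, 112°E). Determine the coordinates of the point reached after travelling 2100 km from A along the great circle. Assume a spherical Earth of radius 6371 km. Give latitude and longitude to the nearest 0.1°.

From cos δ = sin φ₁ sin φ₂ + cos φ₁ cos φ₂ cos Δλ, the central angle is δ ≈ 0.698 rad (40.0°). The total great-circle distance is δ·R ≈ 0.698 × 6371 ≈ 4445 km, so the target fraction is f = 2100/4445 ≈ 0.472.
Interpolate at f ≈ 0.472 with slerp weights a = sin((1−f)δ)/sin δ ≈ 0.560, b = sin(fδ)/sin δ ≈ 0.504.
p = a·p₁ + b·p₂ ≈ (-0.568, 0.752, 0.335); φ = arcsin(p_z) ≈ 19.59°, λ = atan2(p_y, p_x) ≈ 127.07°.

≈ (19.6°N, 127.1°E)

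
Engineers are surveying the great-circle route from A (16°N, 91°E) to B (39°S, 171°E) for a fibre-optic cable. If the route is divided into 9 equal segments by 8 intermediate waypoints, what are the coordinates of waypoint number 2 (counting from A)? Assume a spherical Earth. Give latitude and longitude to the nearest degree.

Write both endpoints as unit vectors p₁, p₂ with components (cos φ cos λ, cos φ sin λ, sin φ).
The central angle between the endpoints is δ = arccos(p₁·p₂) ≈ 1.615 rad (92.5°).
Interpolate at f = 2/9 with slerp weights a = sin((1−f)δ)/sin δ ≈ 0.952, b = sin(fδ)/sin δ ≈ 0.351.
p = a·p₁ + b·p₂ ≈ (-0.286, 0.957, 0.041); φ = arcsin(p_z) ≈ 2.36°, λ = atan2(p_y, p_x) ≈ 106.62°.

≈ (2°N, 107°E)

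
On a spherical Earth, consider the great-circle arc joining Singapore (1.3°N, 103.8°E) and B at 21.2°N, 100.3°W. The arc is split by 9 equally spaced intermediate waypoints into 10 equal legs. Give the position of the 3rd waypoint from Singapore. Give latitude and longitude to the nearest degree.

≈ 31°N, 139°E

The haversine formula gives a central angle δ ≈ 2.573 rad (147.4°) between the endpoints.
Interpolate at f = 3/10 with slerp weights a = sin((1−f)δ)/sin δ ≈ 1.808, b = sin(fδ)/sin δ ≈ 1.295.
p = a·p₁ + b·p₂ ≈ (-0.647, 0.567, 0.509); φ = arcsin(p_z) ≈ 30.63°, λ = atan2(p_y, p_x) ≈ 138.76°.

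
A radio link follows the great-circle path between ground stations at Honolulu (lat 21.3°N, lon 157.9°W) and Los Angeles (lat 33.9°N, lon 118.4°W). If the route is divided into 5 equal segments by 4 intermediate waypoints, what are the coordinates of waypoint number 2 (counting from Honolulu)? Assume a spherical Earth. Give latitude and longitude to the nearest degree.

From cos δ = sin φ₁ sin φ₂ + cos φ₁ cos φ₂ cos Δλ, the central angle is δ ≈ 0.645 rad (36.9°).
Interpolate at f = 2/5 with slerp weights a = sin((1−f)δ)/sin δ ≈ 0.628, b = sin(fδ)/sin δ ≈ 0.424.
p = a·p₁ + b·p₂ ≈ (-0.709, -0.530, 0.465); φ = arcsin(p_z) ≈ 27.69°, λ = atan2(p_y, p_x) ≈ -143.24°.

≈ lat 28°N, lon 143°W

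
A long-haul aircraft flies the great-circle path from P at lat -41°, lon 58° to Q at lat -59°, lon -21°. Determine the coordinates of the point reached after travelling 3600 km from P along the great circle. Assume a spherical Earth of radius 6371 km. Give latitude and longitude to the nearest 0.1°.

≈ lat -59.2°, lon 14.7°

Convert each endpoint to a unit vector on the sphere (x = cos φ cos λ, y = cos φ sin λ, z = sin φ).
The central angle between the endpoints is δ = arccos(p₁·p₂) ≈ 0.881 rad (50.5°). The total great-circle distance is δ·R ≈ 0.881 × 6371 ≈ 5612 km, so the target fraction is f = 3600/5612 ≈ 0.642.
Interpolate at f ≈ 0.642 with slerp weights a = sin((1−f)δ)/sin δ ≈ 0.403, b = sin(fδ)/sin δ ≈ 0.694.
p = a·p₁ + b·p₂ ≈ (0.495, 0.130, -0.859); φ = arcsin(p_z) ≈ -59.23°, λ = atan2(p_y, p_x) ≈ 14.67°.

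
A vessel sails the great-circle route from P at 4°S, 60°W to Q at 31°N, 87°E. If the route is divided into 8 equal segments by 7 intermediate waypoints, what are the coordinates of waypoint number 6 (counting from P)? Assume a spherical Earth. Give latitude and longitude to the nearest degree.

≈ 44°N, 46°E

Convert each endpoint to a unit vector on the sphere (x = cos φ cos λ, y = cos φ sin λ, z = sin φ).
The central angle between the endpoints is δ = arccos(p₁·p₂) ≈ 2.423 rad (138.9°).
Interpolate at f = 6/8 with slerp weights a = sin((1−f)δ)/sin δ ≈ 0.866, b = sin(fδ)/sin δ ≈ 1.474.
p = a·p₁ + b·p₂ ≈ (0.498, 0.514, 0.699); φ = arcsin(p_z) ≈ 44.32°, λ = atan2(p_y, p_x) ≈ 45.91°.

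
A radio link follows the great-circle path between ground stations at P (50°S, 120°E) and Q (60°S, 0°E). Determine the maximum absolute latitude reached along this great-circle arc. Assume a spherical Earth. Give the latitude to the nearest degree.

The great circle lies in the plane with unit normal n̂ = (p₁ × p₂)/|p₁ × p₂|.
Here n̂_z ≈ -0.322; the vertex latitude is φ_max = arccos|n̂_z| ≈ 71.2°.
Check via Clairaut: cos φ_max = |cos φ₁| · sin C = cos(50.0°)·sin(149.9°) ≈ 0.322, again giving ≈ 71.2°.

≈ 71°S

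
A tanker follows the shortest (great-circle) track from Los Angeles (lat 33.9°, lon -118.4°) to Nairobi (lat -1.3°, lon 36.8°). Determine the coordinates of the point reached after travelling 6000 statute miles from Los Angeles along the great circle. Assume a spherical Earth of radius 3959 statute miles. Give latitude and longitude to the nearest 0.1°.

Convert each endpoint to a unit vector on the sphere (x = cos φ cos λ, y = cos φ sin λ, z = sin φ).
The central angle between the endpoints is δ = arccos(p₁·p₂) ≈ 2.443 rad (140.0°). The total great-circle distance is δ·R ≈ 2.443 × 3959 ≈ 9673 mi, so the target fraction is f = 6000/9673 ≈ 0.620.
Interpolate at f ≈ 0.620 with slerp weights a = sin((1−f)δ)/sin δ ≈ 1.245, b = sin(fδ)/sin δ ≈ 1.553.
p = a·p₁ + b·p₂ ≈ (0.752, 0.021, 0.659); φ = arcsin(p_z) ≈ 41.22°, λ = atan2(p_y, p_x) ≈ 1.62°.

≈ lat 41.2°, lon 1.6°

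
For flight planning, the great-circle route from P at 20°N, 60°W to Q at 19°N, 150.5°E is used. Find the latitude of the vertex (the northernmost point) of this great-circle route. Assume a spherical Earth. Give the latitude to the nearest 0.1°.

≈ 53.4°N

The great circle lies in the plane with unit normal n̂ = (p₁ × p₂)/|p₁ × p₂|.
Here n̂_z ≈ -0.596; the vertex latitude is φ_max = arccos|n̂_z| ≈ 53.4°.
Check via Clairaut: cos φ_max = |cos φ₁| · sin C = cos(20.0°)·sin(39.4°) ≈ 0.596, again giving ≈ 53.4°.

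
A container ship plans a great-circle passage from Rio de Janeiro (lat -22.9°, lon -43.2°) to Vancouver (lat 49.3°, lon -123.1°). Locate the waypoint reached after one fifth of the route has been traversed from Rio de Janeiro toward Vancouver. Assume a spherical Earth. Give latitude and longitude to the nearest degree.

≈ lat -7°, lon -56°

From cos δ = sin φ₁ sin φ₂ + cos φ₁ cos φ₂ cos Δλ, the central angle is δ ≈ 1.762 rad (100.9°).
Interpolate at f = 1/5 with slerp weights a = sin((1−f)δ)/sin δ ≈ 1.005, b = sin(fδ)/sin δ ≈ 0.351.
p = a·p₁ + b·p₂ ≈ (0.550, -0.826, -0.125); φ = arcsin(p_z) ≈ -7.16°, λ = atan2(p_y, p_x) ≈ -56.34°.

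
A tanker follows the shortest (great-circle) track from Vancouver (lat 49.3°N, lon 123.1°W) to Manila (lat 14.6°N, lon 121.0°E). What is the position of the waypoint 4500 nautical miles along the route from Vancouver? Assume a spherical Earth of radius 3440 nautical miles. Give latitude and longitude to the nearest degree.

≈ lat 30°N, lon 134°E

From cos δ = sin φ₁ sin φ₂ + cos φ₁ cos φ₂ cos Δλ, the central angle is δ ≈ 1.655 rad (94.8°). The total great-circle distance is δ·R ≈ 1.655 × 3440 ≈ 5695 nmi, so the target fraction is f = 4500/5695 ≈ 0.790.
Interpolate at f ≈ 0.790 with slerp weights a = sin((1−f)δ)/sin δ ≈ 0.342, b = sin(fδ)/sin δ ≈ 0.969.
p = a·p₁ + b·p₂ ≈ (-0.605, 0.617, 0.503); φ = arcsin(p_z) ≈ 30.22°, λ = atan2(p_y, p_x) ≈ 134.41°.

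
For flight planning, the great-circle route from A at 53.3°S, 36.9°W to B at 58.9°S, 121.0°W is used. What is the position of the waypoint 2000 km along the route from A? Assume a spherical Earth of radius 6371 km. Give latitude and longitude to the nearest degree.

Convert each endpoint to a unit vector on the sphere (x = cos φ cos λ, y = cos φ sin λ, z = sin φ).
The central angle between the endpoints is δ = arccos(p₁·p₂) ≈ 0.769 rad (44.1°). The total great-circle distance is δ·R ≈ 0.769 × 6371 ≈ 4902 km, so the target fraction is f = 2000/4902 ≈ 0.408.
Interpolate at f ≈ 0.408 with slerp weights a = sin((1−f)δ)/sin δ ≈ 0.632, b = sin(fδ)/sin δ ≈ 0.444.
p = a·p₁ + b·p₂ ≈ (0.184, -0.423, -0.887); φ = arcsin(p_z) ≈ -62.50°, λ = atan2(p_y, p_x) ≈ -66.50°.

≈ 63°S, 66°W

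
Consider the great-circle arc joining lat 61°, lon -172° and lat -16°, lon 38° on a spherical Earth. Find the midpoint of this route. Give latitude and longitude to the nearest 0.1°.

The haversine formula gives a central angle δ ≈ 2.271 rad (130.1°) between the endpoints.
Interpolate at f = 1/2 with slerp weights a = sin((1−f)δ)/sin δ ≈ 1.186, b = sin(fδ)/sin δ ≈ 1.186.
p = a·p₁ + b·p₂ ≈ (0.329, 0.622, 0.711); φ = arcsin(p_z) ≈ 45.28°, λ = atan2(p_y, p_x) ≈ 62.12°.

≈ lat 45.3°, lon 62.1°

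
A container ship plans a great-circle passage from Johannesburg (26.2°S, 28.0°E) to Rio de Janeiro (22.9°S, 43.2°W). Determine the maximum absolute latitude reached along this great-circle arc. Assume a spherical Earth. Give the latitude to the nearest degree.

The great circle lies in the plane with unit normal n̂ = (p₁ × p₂)/|p₁ × p₂|.
Here n̂_z ≈ -0.870; the vertex latitude is φ_max = arccos|n̂_z| ≈ 29.5°.

≈ 29°S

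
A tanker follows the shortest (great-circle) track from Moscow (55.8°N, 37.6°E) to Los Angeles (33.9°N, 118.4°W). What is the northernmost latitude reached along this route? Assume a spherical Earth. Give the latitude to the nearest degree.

The great circle lies in the plane with unit normal n̂ = (p₁ × p₂)/|p₁ × p₂|.
Here n̂_z ≈ -0.190; the vertex latitude is φ_max = arccos|n̂_z| ≈ 79.1°.

≈ 79°N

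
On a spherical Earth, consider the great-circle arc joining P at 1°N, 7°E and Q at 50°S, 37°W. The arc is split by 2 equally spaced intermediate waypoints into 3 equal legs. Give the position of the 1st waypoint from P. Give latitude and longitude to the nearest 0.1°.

≈ 17.2°S, 3.9°W

The haversine formula gives a central angle δ ≈ 1.105 rad (63.3°) between the endpoints.
Interpolate at f = 1/3 with slerp weights a = sin((1−f)δ)/sin δ ≈ 0.752, b = sin(fδ)/sin δ ≈ 0.403.
p = a·p₁ + b·p₂ ≈ (0.953, -0.064, -0.296); φ = arcsin(p_z) ≈ -17.19°, λ = atan2(p_y, p_x) ≈ -3.86°.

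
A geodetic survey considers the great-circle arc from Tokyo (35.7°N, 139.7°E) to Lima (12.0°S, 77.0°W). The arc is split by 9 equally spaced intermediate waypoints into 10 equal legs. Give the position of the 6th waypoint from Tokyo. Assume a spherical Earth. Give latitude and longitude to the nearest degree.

From cos δ = sin φ₁ sin φ₂ + cos φ₁ cos φ₂ cos Δλ, the central angle is δ ≈ 2.431 rad (139.3°).
Interpolate at f = 6/10 with slerp weights a = sin((1−f)δ)/sin δ ≈ 1.267, b = sin(fδ)/sin δ ≈ 1.524.
p = a·p₁ + b·p₂ ≈ (-0.450, -0.787, 0.423); φ = arcsin(p_z) ≈ 25.00°, λ = atan2(p_y, p_x) ≈ -119.74°.

≈ (25°N, 120°W)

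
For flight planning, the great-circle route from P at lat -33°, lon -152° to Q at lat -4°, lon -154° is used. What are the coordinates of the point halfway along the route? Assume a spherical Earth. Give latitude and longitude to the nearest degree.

≈ lat -19°, lon -153°

Write both endpoints as unit vectors p₁, p₂ with components (cos φ cos λ, cos φ sin λ, sin φ).
The central angle between the endpoints is δ = arccos(p₁·p₂) ≈ 0.507 rad (29.1°).
Interpolate at f = 1/2 with slerp weights a = sin((1−f)δ)/sin δ ≈ 0.517, b = sin(fδ)/sin δ ≈ 0.517.
p = a·p₁ + b·p₂ ≈ (-0.846, -0.429, -0.317); φ = arcsin(p_z) ≈ -18.50°, λ = atan2(p_y, p_x) ≈ -153.09°.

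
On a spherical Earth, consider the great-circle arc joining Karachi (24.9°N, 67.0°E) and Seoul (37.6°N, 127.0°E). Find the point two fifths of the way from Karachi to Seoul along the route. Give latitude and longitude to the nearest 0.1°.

Write both endpoints as unit vectors p₁, p₂ with components (cos φ cos λ, cos φ sin λ, sin φ).
The central angle between the endpoints is δ = arccos(p₁·p₂) ≈ 0.907 rad (52.0°).
Interpolate at f = 2/5 with slerp weights a = sin((1−f)δ)/sin δ ≈ 0.657, b = sin(fδ)/sin δ ≈ 0.451.
p = a·p₁ + b·p₂ ≈ (0.018, 0.834, 0.552); φ = arcsin(p_z) ≈ 33.48°, λ = atan2(p_y, p_x) ≈ 88.76°.

≈ (33.5°N, 88.8°E)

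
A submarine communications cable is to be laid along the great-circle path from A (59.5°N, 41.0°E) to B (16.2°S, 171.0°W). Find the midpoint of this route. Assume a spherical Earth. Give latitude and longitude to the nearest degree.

≈ (44°N, 162°E)

Write both endpoints as unit vectors p₁, p₂ with components (cos φ cos λ, cos φ sin λ, sin φ).
The central angle between the endpoints is δ = arccos(p₁·p₂) ≈ 2.283 rad (130.8°).
Interpolate at f = 1/2 with slerp weights a = sin((1−f)δ)/sin δ ≈ 1.202, b = sin(fδ)/sin δ ≈ 1.202.
p = a·p₁ + b·p₂ ≈ (-0.679, 0.220, 0.700); φ = arcsin(p_z) ≈ 44.44°, λ = atan2(p_y, p_x) ≈ 162.09°.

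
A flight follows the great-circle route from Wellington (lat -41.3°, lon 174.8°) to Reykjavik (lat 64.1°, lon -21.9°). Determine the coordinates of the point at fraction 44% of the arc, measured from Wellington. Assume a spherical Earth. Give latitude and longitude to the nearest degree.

≈ lat 25°, lon -167°

Write both endpoints as unit vectors p₁, p₂ with components (cos φ cos λ, cos φ sin λ, sin φ).
The central angle between the endpoints is δ = arccos(p₁·p₂) ≈ 2.709 rad (155.2°).
Interpolate at f = 0.44 with slerp weights a = sin((1−f)δ)/sin δ ≈ 2.384, b = sin(fδ)/sin δ ≈ 2.218.
p = a·p₁ + b·p₂ ≈ (-0.884, -0.199, 0.422); φ = arcsin(p_z) ≈ 24.96°, λ = atan2(p_y, p_x) ≈ -167.32°.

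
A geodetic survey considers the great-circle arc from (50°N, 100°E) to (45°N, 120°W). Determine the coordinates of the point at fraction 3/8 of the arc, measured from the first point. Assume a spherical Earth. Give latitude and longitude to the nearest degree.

Write both endpoints as unit vectors p₁, p₂ with components (cos φ cos λ, cos φ sin λ, sin φ).
The central angle between the endpoints is δ = arccos(p₁·p₂) ≈ 1.376 rad (78.8°).
Interpolate at f = 3/8 with slerp weights a = sin((1−f)δ)/sin δ ≈ 0.772, b = sin(fδ)/sin δ ≈ 0.503.
p = a·p₁ + b·p₂ ≈ (-0.264, 0.181, 0.947); φ = arcsin(p_z) ≈ 71.33°, λ = atan2(p_y, p_x) ≈ 145.57°.

≈ (71°N, 146°E)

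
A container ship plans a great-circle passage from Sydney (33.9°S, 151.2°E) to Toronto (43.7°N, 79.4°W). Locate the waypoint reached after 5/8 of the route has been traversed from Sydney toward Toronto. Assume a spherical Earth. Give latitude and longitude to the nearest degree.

The haversine formula gives a central angle δ ≈ 2.444 rad (140.0°) between the endpoints.
Interpolate at f = 5/8 with slerp weights a = sin((1−f)δ)/sin δ ≈ 1.235, b = sin(fδ)/sin δ ≈ 1.555.
p = a·p₁ + b·p₂ ≈ (-0.691, -0.611, 0.385); φ = arcsin(p_z) ≈ 22.67°, λ = atan2(p_y, p_x) ≈ -138.52°.

≈ 23°N, 139°W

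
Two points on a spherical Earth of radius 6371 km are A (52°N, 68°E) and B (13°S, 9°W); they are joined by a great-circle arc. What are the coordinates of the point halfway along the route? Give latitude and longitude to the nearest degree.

≈ (24°N, 19°E)

Write both endpoints as unit vectors p₁, p₂ with components (cos φ cos λ, cos φ sin λ, sin φ).
The central angle between the endpoints is δ = arccos(p₁·p₂) ≈ 1.613 rad (92.4°).
Interpolate at f = 1/2 with slerp weights a = sin((1−f)δ)/sin δ ≈ 0.723, b = sin(fδ)/sin δ ≈ 0.723.
p = a·p₁ + b·p₂ ≈ (0.862, 0.302, 0.407); φ = arcsin(p_z) ≈ 24.01°, λ = atan2(p_y, p_x) ≈ 19.33°.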